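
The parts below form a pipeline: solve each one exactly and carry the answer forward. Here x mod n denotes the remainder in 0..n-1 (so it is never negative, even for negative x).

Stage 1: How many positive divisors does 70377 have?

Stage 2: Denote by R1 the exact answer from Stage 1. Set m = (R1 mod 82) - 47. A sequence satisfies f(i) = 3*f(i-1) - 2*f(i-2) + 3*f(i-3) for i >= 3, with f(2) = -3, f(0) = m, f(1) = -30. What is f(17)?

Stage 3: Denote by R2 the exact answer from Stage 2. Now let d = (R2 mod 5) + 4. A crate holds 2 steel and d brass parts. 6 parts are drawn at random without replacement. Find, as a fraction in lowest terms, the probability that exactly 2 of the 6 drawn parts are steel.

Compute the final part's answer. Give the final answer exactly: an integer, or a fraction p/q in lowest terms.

Stage 1: 70377 = 3 * 23459; number of divisors = (1+1) * (1+1) = 4; answer 4
Stage 2: R1 = 4; m = -43; f(3) = 3*(-3) - 2*(-30) + 3*(-43) = -78; iterating: f(3)=-78, f(4)=-318, f(5)=-807, f(6)=-2019, f(7)=-5397, f(8)=-14574, f(9)=-38985, f(10)=-103998, f(11)=-277746, f(12)=-742197, f(13)=-1983093, f(14)=-5298123, f(15)=-14154774, f(16)=-37817355, f(17)=-101036886; answer -101036886
Stage 3: R2 = -101036886; d = 8; total draws C(10,6) = 210; favorable C(2,2)*C(8,4) = 70; P = 1/3; answer 1/3

1/3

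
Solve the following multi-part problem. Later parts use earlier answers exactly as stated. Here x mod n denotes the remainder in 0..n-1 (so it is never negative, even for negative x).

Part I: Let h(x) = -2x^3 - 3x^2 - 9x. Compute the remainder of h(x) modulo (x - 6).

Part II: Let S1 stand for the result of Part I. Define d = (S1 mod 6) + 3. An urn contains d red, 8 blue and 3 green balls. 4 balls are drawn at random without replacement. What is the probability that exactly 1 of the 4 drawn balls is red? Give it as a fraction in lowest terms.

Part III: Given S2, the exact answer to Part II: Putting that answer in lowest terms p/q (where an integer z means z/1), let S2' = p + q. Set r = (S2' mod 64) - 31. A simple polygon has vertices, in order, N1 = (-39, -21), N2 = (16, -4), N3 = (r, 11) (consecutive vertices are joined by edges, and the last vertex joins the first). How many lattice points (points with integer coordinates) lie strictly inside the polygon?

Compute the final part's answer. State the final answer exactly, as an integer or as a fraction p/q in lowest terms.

Part I: remainder = value at the root: -2*(6)^3 - 3*(6)^2 - 9*(6)^1 = (-432) + (-108) + (-54) = -594; answer -594
Part II: S1 = -594; d = 3; total draws C(14,4) = 1001; favorable C(3,1)*C(11,3) = 495; P = 45/91; answer 45/91
Part III: S2 = 45/91; threaded value p + q = 136; r = -23; cross terms: (-39*-4 - 16*-21)=492, (16*11 - -23*-4)=84, (-23*-21 - -39*11)=912; twice the area = |1488| = 1488; area = 744; boundary points = 1 + 3 + 16 = 20; strictly interior points = area - boundary/2 + 1 = 735; answer 735

735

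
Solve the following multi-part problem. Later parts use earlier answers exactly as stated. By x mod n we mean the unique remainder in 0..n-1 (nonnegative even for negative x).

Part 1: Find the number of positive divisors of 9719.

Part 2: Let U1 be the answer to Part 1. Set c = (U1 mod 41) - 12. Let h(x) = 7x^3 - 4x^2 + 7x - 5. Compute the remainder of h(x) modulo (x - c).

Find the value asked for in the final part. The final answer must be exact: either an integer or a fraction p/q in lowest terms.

-7475

Part 1: 9719 is prime, so its only divisors are 1 and 9719; count = 2; answer 2
Part 2: U1 = 2; c = -10; remainder = value at the root: 7*(-10)^3 - 4*(-10)^2 + 7*(-10)^1 - 5 = (-7000) + (-400) + (-70) + (-5) = -7475; answer -7475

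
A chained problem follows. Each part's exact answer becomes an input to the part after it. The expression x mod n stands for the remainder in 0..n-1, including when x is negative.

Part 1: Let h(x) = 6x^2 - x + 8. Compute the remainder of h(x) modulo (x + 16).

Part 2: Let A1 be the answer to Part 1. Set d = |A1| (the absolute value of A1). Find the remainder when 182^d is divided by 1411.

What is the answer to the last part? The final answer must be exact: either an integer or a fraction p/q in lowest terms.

Part 1: remainder = value at the root: 6*(-16)^2 - 1*(-16)^1 + 8 = (1536) + (16) + (8) = 1560; answer 1560
Part 2: A1 = 1560; d = 1560; squarings mod 1411: 182^1=182, 182^2=671, 182^4=132, 182^8=492, 182^16=783, 182^32=715, 182^64=443, 182^128=120, 182^256=290, 182^512=851, 182^1024=358; 182^1560 = 182^8 * 182^16 * 182^512 * 182^1024 = 339 (mod 1411); answer 339

339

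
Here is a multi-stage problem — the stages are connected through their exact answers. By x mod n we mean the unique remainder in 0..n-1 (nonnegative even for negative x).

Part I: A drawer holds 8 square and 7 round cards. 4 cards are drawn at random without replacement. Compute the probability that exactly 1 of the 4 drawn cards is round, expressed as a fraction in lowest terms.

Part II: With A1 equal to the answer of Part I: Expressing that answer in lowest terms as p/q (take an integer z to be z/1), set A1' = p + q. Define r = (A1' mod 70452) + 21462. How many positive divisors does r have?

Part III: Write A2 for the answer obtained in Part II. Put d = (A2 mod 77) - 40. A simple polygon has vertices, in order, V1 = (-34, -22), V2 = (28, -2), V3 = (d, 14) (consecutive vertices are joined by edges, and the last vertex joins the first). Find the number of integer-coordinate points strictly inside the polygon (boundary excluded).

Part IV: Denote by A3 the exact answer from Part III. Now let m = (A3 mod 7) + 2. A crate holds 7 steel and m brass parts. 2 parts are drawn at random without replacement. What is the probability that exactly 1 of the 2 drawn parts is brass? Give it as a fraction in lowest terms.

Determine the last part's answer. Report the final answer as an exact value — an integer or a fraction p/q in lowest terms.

7/13

Part I: total draws C(15,4) = 1365; favorable C(7,1)*C(8,3) = 392; P = 56/195; answer 56/195
Part II: A1 = 56/195; threaded value p + q = 251; r = 21713; 21713 is prime, so its only divisors are 1 and 21713; count = 2; answer 2
Part III: A2 = 2; d = -38; cross terms: (-34*-2 - 28*-22)=684, (28*14 - -38*-2)=316, (-38*-22 - -34*14)=1312; twice the area = |2312| = 2312; area = 1156; boundary points = 2 + 2 + 4 = 8; strictly interior points = area - boundary/2 + 1 = 1153; answer 1153
Part IV: A3 = 1153; m = 7; total draws C(14,2) = 91; favorable C(7,1)*C(7,1) = 49; P = 7/13; answer 7/13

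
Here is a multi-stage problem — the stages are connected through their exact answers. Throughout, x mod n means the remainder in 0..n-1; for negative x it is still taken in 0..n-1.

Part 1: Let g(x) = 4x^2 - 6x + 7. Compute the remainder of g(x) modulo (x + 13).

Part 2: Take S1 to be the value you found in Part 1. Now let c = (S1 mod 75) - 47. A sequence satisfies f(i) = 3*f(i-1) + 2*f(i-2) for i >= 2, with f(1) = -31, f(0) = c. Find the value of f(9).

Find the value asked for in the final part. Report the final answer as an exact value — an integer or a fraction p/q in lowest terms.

Part 1: remainder = value at the root: 4*(-13)^2 - 6*(-13)^1 + 7 = (676) + (78) + (7) = 761; answer 761
Part 2: S1 = 761; c = -36; f(2) = 3*(-31) + 2*(-36) = -165; iterating: f(2)=-165, f(3)=-557, f(4)=-2001, f(5)=-7117, f(6)=-25353, f(7)=-90293, f(8)=-321585, f(9)=-1145341; answer -1145341

-1145341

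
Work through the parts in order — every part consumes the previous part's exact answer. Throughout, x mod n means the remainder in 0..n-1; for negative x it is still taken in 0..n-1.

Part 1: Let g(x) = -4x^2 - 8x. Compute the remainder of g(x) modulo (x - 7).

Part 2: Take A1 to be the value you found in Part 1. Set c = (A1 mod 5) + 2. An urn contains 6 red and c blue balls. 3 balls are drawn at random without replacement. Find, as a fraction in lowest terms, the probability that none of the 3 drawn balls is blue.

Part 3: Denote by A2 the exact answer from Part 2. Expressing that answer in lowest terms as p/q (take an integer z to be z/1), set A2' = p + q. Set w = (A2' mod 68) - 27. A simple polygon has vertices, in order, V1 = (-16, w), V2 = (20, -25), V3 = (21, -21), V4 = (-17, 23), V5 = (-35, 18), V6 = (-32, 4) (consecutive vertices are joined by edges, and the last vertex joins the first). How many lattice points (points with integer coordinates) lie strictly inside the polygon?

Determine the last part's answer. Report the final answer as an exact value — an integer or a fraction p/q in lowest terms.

552

Part 1: remainder = value at the root: -4*(7)^2 - 8*(7)^1 = (-196) + (-56) = -252; answer -252
Part 2: A1 = -252; c = 5; total draws C(11,3) = 165; favorable C(6,3) = 20; P = 4/33; answer 4/33
Part 3: A2 = 4/33; threaded value p + q = 37; w = 10; cross terms: (-16*-25 - 20*10)=200, (20*-21 - 21*-25)=105, (21*23 - -17*-21)=126, (-17*18 - -35*23)=499, (-35*4 - -32*18)=436, (-32*10 - -16*4)=-256; twice the area = |1110| = 1110; area = 555; boundary points = 1 + 1 + 2 + 1 + 1 + 2 = 8; strictly interior points = area - boundary/2 + 1 = 552; answer 552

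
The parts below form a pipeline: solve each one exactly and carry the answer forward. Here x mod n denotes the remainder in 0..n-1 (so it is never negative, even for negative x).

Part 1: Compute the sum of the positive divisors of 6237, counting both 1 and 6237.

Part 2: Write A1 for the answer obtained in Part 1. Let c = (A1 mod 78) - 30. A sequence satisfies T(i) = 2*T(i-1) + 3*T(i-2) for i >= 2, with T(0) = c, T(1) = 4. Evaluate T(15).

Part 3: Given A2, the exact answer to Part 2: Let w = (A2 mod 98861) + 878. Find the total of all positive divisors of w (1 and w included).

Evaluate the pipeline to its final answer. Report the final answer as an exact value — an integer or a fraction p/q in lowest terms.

15040

Part 1: 6237 = 3^4 * 7 * 11; sigma = (1 + 3 + 9 + 27 + 81) * (1 + 7) * (1 + 11) = 121 * 8 * 12 = 11616; answer 11616
Part 2: A1 = 11616; c = 42; T(2) = 2*(4) + 3*(42) = 134; iterating: T(2)=134, T(3)=280, T(4)=962, T(5)=2764, T(6)=8414, T(7)=25120, T(8)=75482, T(9)=226324, T(10)=679094, T(11)=2037160, T(12)=6111602, T(13)=18334684, T(14)=55004174, T(15)=165012400; answer 165012400
Part 3: A2 = 165012400; w = 14269; 14269 = 19 * 751; sigma = (1 + 19) * (1 + 751) = 20 * 752 = 15040; answer 15040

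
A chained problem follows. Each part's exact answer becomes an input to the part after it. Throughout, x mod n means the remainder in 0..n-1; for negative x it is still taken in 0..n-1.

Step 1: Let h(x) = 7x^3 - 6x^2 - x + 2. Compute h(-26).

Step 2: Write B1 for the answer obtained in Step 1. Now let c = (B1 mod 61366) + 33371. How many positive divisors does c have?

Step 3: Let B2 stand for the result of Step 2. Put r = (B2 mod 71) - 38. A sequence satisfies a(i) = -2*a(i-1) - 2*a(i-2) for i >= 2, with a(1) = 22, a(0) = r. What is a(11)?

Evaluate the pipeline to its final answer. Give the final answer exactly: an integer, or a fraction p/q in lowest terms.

-1472

Step 1: 7*(-26)^3 - 6*(-26)^2 - 1*(-26)^1 + 2 = (-123032) + (-4056) + (26) + (2) = -127060; answer -127060
Step 2: B1 = -127060; c = 90409; 90409 = 11 * 8219; number of divisors = (1+1) * (1+1) = 4; answer 4
Step 3: B2 = 4; r = -34; a(2) = -2*(22) - 2*(-34) = 24; iterating: a(2)=24, a(3)=-92, a(4)=136, a(5)=-88, a(6)=-96, a(7)=368, a(8)=-544, a(9)=352, a(10)=384, a(11)=-1472; answer -1472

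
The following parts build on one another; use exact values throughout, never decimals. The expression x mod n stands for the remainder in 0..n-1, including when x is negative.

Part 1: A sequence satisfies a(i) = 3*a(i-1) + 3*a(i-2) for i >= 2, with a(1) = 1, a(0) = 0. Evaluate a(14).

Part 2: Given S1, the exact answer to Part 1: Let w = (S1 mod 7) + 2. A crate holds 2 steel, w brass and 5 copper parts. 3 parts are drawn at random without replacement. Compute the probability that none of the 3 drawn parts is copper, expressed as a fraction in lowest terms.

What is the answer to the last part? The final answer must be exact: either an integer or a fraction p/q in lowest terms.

1/21

Part 1: a(2) = 3*(1) + 3*(0) = 3; iterating: a(2)=3, a(3)=12, a(4)=45, a(5)=171, a(6)=648, a(7)=2457, a(8)=9315, a(9)=35316, a(10)=133893, a(11)=507627, a(12)=1924560, a(13)=7296561, a(14)=27663363; answer 27663363
Part 2: S1 = 27663363; w = 2; total draws C(9,3) = 84; favorable C(4,3) = 4; P = 1/21; answer 1/21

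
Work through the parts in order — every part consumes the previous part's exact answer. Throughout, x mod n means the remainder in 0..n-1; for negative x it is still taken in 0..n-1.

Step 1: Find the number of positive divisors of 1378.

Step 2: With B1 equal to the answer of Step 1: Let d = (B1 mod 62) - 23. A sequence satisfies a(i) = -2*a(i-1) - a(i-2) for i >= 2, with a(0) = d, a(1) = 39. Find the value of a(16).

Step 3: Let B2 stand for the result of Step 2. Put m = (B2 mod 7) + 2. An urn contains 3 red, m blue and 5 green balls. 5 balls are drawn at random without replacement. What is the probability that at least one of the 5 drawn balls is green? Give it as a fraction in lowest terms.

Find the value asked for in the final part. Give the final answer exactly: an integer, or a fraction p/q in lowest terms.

Step 1: 1378 = 2 * 13 * 53; number of divisors = (1+1) * (1+1) * (1+1) = 8; answer 8
Step 2: B1 = 8; d = -15; a(2) = -2*(39) - 1*(-15) = -63; iterating: a(2)=-63, a(3)=87, a(4)=-111, a(5)=135, a(6)=-159, a(7)=183, a(8)=-207, a(9)=231, a(10)=-255, a(11)=279, a(12)=-303, a(13)=327, a(14)=-351, a(15)=375, a(16)=-399; answer -399
Step 3: B2 = -399; m = 2; total draws C(10,5) = 252; complement C(5,5) = 1; favorable 252 - 1 = 251; P = 251/252; answer 251/252

251/252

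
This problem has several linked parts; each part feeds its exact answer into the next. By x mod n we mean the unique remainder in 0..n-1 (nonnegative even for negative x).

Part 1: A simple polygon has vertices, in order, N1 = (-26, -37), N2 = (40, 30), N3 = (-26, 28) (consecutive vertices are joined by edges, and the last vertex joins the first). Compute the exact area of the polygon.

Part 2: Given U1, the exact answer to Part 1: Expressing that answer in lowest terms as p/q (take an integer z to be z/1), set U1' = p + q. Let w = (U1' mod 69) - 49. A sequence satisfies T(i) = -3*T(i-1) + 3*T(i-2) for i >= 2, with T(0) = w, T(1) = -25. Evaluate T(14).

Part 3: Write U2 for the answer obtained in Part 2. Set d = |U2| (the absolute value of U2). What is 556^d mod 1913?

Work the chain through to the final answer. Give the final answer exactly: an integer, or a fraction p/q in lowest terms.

1163

Part 1: cross terms: (-26*30 - 40*-37)=700, (40*28 - -26*30)=1900, (-26*-37 - -26*28)=1690; twice the area = |4290| = 4290; area = 2145; answer 2145
Part 2: U1 = 2145; threaded value p + q = 2146; w = -42; T(2) = -3*(-25) + 3*(-42) = -51; iterating: T(2)=-51, T(3)=78, T(4)=-387, T(5)=1395, T(6)=-5346, T(7)=20223, T(8)=-76707, T(9)=290790, T(10)=-1102491, T(11)=4179843, T(12)=-15847002, T(13)=60080535, T(14)=-227782611; answer -227782611
Part 3: U2 = -227782611; d = 227782611; squarings mod 1913: 556^1=556, 556^2=1143, 556^4=1783, 556^8=1596, 556^16=1013, 556^32=801, 556^64=746, 556^128=1746, 556^256=1107, 556^512=1129, 556^1024=583, 556^2048=1288, 556^4096=373, 556^8192=1393, 556^16384=667, 556^32768=1073, 556^65536=1616, 556^131072=211, 556^262144=522, 556^524288=838, 556^1048576=173, 556^2097152=1234, 556^4194304=8, 556^8388608=64, 556^16777216=270, 556^33554432=206, 556^67108864=350, 556^134217728=68; 556^227782611 = 556^1 * 556^2 * 556^16 * 556^64 * 556^128 * 556^256 * 556^512 * 556^1024 * 556^2048 * 556^8192 * 556^32768 * 556^65536 * 556^131072 * 556^1048576 * 556^8388608 * 556^16777216 * 556^67108864 * 556^134217728 = 1163 (mod 1913); answer 1163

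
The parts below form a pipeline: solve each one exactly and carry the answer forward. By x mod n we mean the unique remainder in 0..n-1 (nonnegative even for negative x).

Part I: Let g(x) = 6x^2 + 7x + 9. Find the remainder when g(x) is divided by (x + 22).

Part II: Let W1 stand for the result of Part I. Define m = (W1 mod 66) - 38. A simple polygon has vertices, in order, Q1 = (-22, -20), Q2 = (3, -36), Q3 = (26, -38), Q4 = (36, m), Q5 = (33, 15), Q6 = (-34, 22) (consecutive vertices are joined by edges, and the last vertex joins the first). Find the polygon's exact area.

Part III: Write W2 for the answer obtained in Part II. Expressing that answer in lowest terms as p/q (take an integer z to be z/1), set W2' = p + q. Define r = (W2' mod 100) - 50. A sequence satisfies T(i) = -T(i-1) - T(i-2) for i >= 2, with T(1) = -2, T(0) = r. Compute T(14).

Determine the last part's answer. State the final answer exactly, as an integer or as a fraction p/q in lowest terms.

Part I: remainder = value at the root: 6*(-22)^2 + 7*(-22)^1 + 9 = (2904) + (-154) + (9) = 2759; answer 2759
Part II: W1 = 2759; m = 15; cross terms: (-22*-36 - 3*-20)=852, (3*-38 - 26*-36)=822, (26*15 - 36*-38)=1758, (36*15 - 33*15)=45, (33*22 - -34*15)=1236, (-34*-20 - -22*22)=1164; twice the area = |5877| = 5877; area = 5877/2; answer 5877/2
Part III: W2 = 5877/2; threaded value p + q = 5879; r = 29; T(2) = -1*(-2) - 1*(29) = -27; iterating: T(2)=-27, T(3)=29, T(4)=-2, T(5)=-27, T(6)=29, T(7)=-2, T(8)=-27, T(9)=29, T(10)=-2, T(11)=-27, T(12)=29, T(13)=-2, T(14)=-27; answer -27

-27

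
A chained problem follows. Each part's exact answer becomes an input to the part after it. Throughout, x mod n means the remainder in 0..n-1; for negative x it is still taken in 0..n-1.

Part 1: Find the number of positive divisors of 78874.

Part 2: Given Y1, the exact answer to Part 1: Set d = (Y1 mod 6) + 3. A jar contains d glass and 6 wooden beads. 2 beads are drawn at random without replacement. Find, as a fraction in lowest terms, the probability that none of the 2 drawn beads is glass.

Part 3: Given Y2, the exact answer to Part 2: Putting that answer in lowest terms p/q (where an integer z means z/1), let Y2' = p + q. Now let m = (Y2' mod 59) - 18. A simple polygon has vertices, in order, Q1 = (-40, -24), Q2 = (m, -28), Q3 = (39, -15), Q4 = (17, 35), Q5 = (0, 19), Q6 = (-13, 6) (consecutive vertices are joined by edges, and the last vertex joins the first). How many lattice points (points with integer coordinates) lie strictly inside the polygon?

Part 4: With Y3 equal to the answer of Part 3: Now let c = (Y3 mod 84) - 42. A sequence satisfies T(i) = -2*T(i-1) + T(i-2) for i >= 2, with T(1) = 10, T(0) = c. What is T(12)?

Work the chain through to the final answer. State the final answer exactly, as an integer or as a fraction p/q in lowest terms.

Part 1: 78874 = 2 * 113 * 349; number of divisors = (1+1) * (1+1) * (1+1) = 8; answer 8
Part 2: Y1 = 8; d = 5; total draws C(11,2) = 55; favorable C(6,2) = 15; P = 3/11; answer 3/11
Part 3: Y2 = 3/11; threaded value p + q = 14; m = -4; cross terms: (-40*-28 - -4*-24)=1024, (-4*-15 - 39*-28)=1152, (39*35 - 17*-15)=1620, (17*19 - 0*35)=323, (0*6 - -13*19)=247, (-13*-24 - -40*6)=552; twice the area = |4918| = 4918; area = 2459; boundary points = 4 + 1 + 2 + 1 + 13 + 3 = 24; strictly interior points = area - boundary/2 + 1 = 2448; answer 2448
Part 4: Y3 = 2448; c = -30; T(2) = -2*(10) + 1*(-30) = -50; iterating: T(2)=-50, T(3)=110, T(4)=-270, T(5)=650, T(6)=-1570, T(7)=3790, T(8)=-9150, T(9)=22090, T(10)=-53330, T(11)=128750, T(12)=-310830; answer -310830

-310830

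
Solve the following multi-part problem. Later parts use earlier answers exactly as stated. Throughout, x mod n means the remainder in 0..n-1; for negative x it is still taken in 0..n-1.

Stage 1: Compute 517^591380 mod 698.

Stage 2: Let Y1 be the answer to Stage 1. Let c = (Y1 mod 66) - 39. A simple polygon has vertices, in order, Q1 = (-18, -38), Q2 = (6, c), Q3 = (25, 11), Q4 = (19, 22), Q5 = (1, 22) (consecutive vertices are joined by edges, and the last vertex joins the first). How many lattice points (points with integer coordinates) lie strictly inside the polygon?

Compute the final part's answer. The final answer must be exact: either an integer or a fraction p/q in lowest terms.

Stage 1: squarings mod 698: 517^1=517, 517^2=653, 517^4=629, 517^8=573, 517^16=269, 517^32=467, 517^64=313, 517^128=249, 517^256=577, 517^512=681, 517^1024=289, 517^2048=459, 517^4096=583, 517^8192=661, 517^16384=671, 517^32768=31, 517^65536=263, 517^131072=67, 517^262144=301, 517^524288=559; 517^591380 = 517^4 * 517^16 * 517^512 * 517^1024 * 517^65536 * 517^524288 = 249 (mod 698); answer 249
Stage 2: Y1 = 249; c = 12; cross terms: (-18*12 - 6*-38)=12, (6*11 - 25*12)=-234, (25*22 - 19*11)=341, (19*22 - 1*22)=396, (1*-38 - -18*22)=358; twice the area = |873| = 873; area = 873/2; boundary points = 2 + 1 + 1 + 18 + 1 = 23; strictly interior points = area - boundary/2 + 1 = 426; answer 426

426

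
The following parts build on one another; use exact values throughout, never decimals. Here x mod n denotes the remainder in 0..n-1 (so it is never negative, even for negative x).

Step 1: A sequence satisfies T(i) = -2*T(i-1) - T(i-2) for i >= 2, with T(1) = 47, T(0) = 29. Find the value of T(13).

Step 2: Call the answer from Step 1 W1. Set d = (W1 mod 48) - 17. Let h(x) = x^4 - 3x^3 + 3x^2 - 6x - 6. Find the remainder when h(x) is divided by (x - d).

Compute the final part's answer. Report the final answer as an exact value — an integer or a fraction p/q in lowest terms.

Step 1: T(2) = -2*(47) - 1*(29) = -123; iterating: T(2)=-123, T(3)=199, T(4)=-275, T(5)=351, T(6)=-427, T(7)=503, T(8)=-579, T(9)=655, T(10)=-731, T(11)=807, T(12)=-883, T(13)=959; answer 959
Step 2: W1 = 959; d = 30; remainder = value at the root: 1*(30)^4 - 3*(30)^3 + 3*(30)^2 - 6*(30)^1 - 6 = (810000) + (-81000) + (2700) + (-180) + (-6) = 731514; answer 731514

731514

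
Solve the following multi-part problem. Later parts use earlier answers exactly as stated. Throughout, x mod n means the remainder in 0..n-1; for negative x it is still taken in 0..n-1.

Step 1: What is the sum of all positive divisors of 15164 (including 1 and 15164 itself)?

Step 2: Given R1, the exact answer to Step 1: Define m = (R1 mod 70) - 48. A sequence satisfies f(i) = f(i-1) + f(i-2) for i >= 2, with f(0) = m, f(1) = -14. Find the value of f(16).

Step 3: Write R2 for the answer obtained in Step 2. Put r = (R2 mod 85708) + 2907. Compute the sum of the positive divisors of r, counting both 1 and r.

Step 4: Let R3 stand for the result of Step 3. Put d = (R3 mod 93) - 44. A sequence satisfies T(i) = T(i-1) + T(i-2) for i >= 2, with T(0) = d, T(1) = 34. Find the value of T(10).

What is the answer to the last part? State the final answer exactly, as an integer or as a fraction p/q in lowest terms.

2244

Step 1: 15164 = 2^2 * 17 * 223; sigma = (1 + 2 + 4) * (1 + 17) * (1 + 223) = 7 * 18 * 224 = 28224; answer 28224
Step 2: R1 = 28224; m = -34; f(2) = 1*(-14) + 1*(-34) = -48; iterating: f(2)=-48, f(3)=-62, f(4)=-110, f(5)=-172, f(6)=-282, f(7)=-454, f(8)=-736, f(9)=-1190, f(10)=-1926, f(11)=-3116, f(12)=-5042, f(13)=-8158, f(14)=-13200, f(15)=-21358, f(16)=-34558; answer -34558
Step 3: R2 = -34558; r = 54057; 54057 = 3 * 37 * 487; sigma = (1 + 3) * (1 + 37) * (1 + 487) = 4 * 38 * 488 = 74176; answer 74176
Step 4: R3 = 74176; d = 11; T(2) = 1*(34) + 1*(11) = 45; iterating: T(2)=45, T(3)=79, T(4)=124, T(5)=203, T(6)=327, T(7)=530, T(8)=857, T(9)=1387, T(10)=2244; answer 2244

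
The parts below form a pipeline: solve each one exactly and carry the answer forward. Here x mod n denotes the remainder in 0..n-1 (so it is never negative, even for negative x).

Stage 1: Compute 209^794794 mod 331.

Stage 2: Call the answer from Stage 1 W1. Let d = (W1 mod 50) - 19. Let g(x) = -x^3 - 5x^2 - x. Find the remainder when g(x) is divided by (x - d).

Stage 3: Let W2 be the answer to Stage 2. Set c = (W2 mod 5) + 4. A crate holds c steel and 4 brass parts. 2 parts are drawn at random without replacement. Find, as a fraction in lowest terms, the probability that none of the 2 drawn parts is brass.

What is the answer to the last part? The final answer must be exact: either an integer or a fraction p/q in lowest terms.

Stage 1: squarings mod 331: 209^1=209, 209^2=320, 209^4=121, 209^8=77, 209^16=302, 209^32=179, 209^64=265, 209^128=53, 209^256=161, 209^512=103, 209^1024=17, 209^2048=289, 209^4096=109, 209^8192=296, 209^16384=232, 209^32768=202, 209^65536=91, 209^131072=6, 209^262144=36, 209^524288=303; 209^794794 = 209^2 * 209^8 * 209^32 * 209^128 * 209^8192 * 209^262144 * 209^524288 = 16 (mod 331); answer 16
Stage 2: W1 = 16; d = -3; remainder = value at the root: -1*(-3)^3 - 5*(-3)^2 - 1*(-3)^1 = (27) + (-45) + (3) = -15; answer -15
Stage 3: W2 = -15; c = 4; total draws C(8,2) = 28; favorable C(4,2) = 6; P = 3/14; answer 3/14

3/14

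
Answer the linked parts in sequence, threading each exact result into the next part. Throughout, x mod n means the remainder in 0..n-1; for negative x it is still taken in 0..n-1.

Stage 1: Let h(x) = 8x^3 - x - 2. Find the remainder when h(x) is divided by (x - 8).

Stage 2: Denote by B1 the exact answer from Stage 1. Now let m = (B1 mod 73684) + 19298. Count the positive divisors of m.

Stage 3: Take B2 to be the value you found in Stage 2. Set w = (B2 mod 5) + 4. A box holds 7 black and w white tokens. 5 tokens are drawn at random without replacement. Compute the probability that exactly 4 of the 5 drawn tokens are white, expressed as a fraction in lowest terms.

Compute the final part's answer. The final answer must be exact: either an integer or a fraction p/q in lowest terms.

Stage 1: remainder = value at the root: 8*(8)^3 - 1*(8)^1 - 2 = (4096) + (-8) + (-2) = 4086; answer 4086
Stage 2: B1 = 4086; m = 23384; 23384 = 2^3 * 37 * 79; number of divisors = (3+1) * (1+1) * (1+1) = 16; answer 16
Stage 3: B2 = 16; w = 5; total draws C(12,5) = 792; favorable C(5,4)*C(7,1) = 35; P = 35/792; answer 35/792

35/792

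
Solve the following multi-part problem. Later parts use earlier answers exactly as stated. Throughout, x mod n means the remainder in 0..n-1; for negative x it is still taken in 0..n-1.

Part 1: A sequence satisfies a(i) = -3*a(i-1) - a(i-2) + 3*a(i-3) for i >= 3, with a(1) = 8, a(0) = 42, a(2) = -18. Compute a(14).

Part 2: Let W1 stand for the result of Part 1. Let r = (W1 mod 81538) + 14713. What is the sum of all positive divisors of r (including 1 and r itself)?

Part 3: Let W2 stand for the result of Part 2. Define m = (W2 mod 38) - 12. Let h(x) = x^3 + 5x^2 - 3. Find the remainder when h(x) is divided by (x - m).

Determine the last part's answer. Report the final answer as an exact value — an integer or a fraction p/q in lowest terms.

25

Part 1: a(3) = -3*(-18) - 1*(8) + 3*(42) = 172; iterating: a(3)=172, a(4)=-474, a(5)=1196, a(6)=-2598, a(7)=5176, a(8)=-9342, a(9)=15056, a(10)=-20298, a(11)=17812, a(12)=12030, a(13)=-114796, a(14)=385794; answer 385794
Part 2: W1 = 385794; r = 74355; 74355 = 3 * 5 * 4957; sigma = (1 + 3) * (1 + 5) * (1 + 4957) = 4 * 6 * 4958 = 118992; answer 118992
Part 3: W2 = 118992; m = 2; remainder = value at the root: 1*(2)^3 + 5*(2)^2 - 3 = (8) + (20) + (-3) = 25; answer 25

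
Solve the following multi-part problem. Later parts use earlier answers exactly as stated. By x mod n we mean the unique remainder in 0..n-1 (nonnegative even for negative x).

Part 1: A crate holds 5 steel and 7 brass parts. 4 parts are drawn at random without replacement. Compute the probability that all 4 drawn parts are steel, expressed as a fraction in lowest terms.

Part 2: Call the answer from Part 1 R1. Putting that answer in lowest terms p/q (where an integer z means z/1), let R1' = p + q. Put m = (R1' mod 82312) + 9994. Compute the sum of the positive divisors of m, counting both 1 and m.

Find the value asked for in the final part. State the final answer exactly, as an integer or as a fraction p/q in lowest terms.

17784

Part 1: total draws C(12,4) = 495; favorable C(5,4) = 5; P = 1/99; answer 1/99
Part 2: R1 = 1/99; threaded value p + q = 100; m = 10094; 10094 = 2 * 7^2 * 103; sigma = (1 + 2) * (1 + 7 + 49) * (1 + 103) = 3 * 57 * 104 = 17784; answer 17784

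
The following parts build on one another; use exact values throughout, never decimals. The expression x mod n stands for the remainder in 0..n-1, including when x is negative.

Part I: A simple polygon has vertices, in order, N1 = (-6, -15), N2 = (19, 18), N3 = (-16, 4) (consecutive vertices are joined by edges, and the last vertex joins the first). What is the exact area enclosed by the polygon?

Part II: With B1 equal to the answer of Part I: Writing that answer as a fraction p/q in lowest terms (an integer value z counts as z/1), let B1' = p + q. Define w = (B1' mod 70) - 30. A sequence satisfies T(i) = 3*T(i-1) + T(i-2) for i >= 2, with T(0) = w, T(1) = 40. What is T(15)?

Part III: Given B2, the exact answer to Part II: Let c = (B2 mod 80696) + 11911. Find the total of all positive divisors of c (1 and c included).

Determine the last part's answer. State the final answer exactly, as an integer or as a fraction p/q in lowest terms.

42336

Part I: cross terms: (-6*18 - 19*-15)=177, (19*4 - -16*18)=364, (-16*-15 - -6*4)=264; twice the area = |805| = 805; area = 805/2; answer 805/2
Part II: B1 = 805/2; threaded value p + q = 807; w = 7; T(2) = 3*(40) + 1*(7) = 127; iterating: T(2)=127, T(3)=421, T(4)=1390, T(5)=4591, T(6)=15163, T(7)=50080, T(8)=165403, T(9)=546289, T(10)=1804270, T(11)=5959099, T(12)=19681567, T(13)=65003800, T(14)=214692967, T(15)=709082701; answer 709082701
Part III: B2 = 709082701; c = 18860; 18860 = 2^2 * 5 * 23 * 41; sigma = (1 + 2 + 4) * (1 + 5) * (1 + 23) * (1 + 41) = 7 * 6 * 24 * 42 = 42336; answer 42336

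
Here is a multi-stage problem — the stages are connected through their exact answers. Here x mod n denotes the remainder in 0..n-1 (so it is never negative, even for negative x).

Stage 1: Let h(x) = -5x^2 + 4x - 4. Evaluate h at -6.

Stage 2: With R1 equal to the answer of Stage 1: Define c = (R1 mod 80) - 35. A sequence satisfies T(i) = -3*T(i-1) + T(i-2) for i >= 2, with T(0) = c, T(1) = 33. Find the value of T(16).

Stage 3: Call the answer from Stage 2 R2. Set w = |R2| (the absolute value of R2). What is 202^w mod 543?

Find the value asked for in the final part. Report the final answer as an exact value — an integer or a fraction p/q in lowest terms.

322

Stage 1: -5*(-6)^2 + 4*(-6)^1 - 4 = (-180) + (-24) + (-4) = -208; answer -208
Stage 2: R1 = -208; c = -3; T(2) = -3*(33) + 1*(-3) = -102; iterating: T(2)=-102, T(3)=339, T(4)=-1119, T(5)=3696, T(6)=-12207, T(7)=40317, T(8)=-133158, T(9)=439791, T(10)=-1452531, T(11)=4797384, T(12)=-15844683, T(13)=52331433, T(14)=-172838982, T(15)=570848379, T(16)=-1885384119; answer -1885384119
Stage 3: R2 = -1885384119; w = 1885384119; squarings mod 543: 202^1=202, 202^2=79, 202^4=268, 202^8=148, 202^16=184, 202^32=190, 202^64=262, 202^128=226, 202^256=34, 202^512=70, 202^1024=13, 202^2048=169, 202^4096=325, 202^8192=283, 202^16384=268, 202^32768=148, 202^65536=184, 202^131072=190, 202^262144=262, 202^524288=226, 202^1048576=34, 202^2097152=70, 202^4194304=13, 202^8388608=169, 202^16777216=325, 202^33554432=283, 202^67108864=268, 202^134217728=148, 202^268435456=184, 202^536870912=190, 202^1073741824=262; 202^1885384119 = 202^1 * 202^2 * 202^4 * 202^16 * 202^32 * 202^128 * 202^256 * 202^1024 * 202^2048 * 202^8192 * 202^32768 * 202^2097152 * 202^4194304 * 202^268435456 * 202^536870912 * 202^1073741824 = 322 (mod 543); answer 322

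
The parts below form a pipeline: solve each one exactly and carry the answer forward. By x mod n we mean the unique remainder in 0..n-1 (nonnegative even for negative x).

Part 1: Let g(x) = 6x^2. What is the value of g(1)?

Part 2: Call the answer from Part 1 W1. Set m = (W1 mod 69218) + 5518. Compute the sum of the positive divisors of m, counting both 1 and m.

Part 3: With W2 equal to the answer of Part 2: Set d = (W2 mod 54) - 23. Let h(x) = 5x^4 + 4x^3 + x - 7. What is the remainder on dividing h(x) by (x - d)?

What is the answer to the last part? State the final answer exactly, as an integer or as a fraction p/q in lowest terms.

Part 1: 6*(1)^2 = (6) = 6; answer 6
Part 2: W1 = 6; m = 5524; 5524 = 2^2 * 1381; sigma = (1 + 2 + 4) * (1 + 1381) = 7 * 1382 = 9674; answer 9674
Part 3: W2 = 9674; d = -15; remainder = value at the root: 5*(-15)^4 + 4*(-15)^3 + 1*(-15)^1 - 7 = (253125) + (-13500) + (-15) + (-7) = 239603; answer 239603

239603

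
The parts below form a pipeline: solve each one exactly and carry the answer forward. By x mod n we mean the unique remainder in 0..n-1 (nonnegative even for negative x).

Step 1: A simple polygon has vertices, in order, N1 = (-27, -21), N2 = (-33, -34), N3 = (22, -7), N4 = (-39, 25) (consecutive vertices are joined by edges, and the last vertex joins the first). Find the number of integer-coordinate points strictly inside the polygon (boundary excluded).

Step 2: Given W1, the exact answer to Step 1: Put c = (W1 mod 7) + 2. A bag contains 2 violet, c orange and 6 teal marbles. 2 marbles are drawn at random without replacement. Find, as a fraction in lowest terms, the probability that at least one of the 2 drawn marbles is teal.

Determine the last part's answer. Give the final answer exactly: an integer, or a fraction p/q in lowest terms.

Step 1: cross terms: (-27*-34 - -33*-21)=225, (-33*-7 - 22*-34)=979, (22*25 - -39*-7)=277, (-39*-21 - -27*25)=1494; twice the area = |2975| = 2975; area = 2975/2; boundary points = 1 + 1 + 1 + 2 = 5; strictly interior points = area - boundary/2 + 1 = 1486; answer 1486
Step 2: W1 = 1486; c = 4; total draws C(12,2) = 66; complement C(6,2) = 15; favorable 66 - 15 = 51; P = 17/22; answer 17/22

17/22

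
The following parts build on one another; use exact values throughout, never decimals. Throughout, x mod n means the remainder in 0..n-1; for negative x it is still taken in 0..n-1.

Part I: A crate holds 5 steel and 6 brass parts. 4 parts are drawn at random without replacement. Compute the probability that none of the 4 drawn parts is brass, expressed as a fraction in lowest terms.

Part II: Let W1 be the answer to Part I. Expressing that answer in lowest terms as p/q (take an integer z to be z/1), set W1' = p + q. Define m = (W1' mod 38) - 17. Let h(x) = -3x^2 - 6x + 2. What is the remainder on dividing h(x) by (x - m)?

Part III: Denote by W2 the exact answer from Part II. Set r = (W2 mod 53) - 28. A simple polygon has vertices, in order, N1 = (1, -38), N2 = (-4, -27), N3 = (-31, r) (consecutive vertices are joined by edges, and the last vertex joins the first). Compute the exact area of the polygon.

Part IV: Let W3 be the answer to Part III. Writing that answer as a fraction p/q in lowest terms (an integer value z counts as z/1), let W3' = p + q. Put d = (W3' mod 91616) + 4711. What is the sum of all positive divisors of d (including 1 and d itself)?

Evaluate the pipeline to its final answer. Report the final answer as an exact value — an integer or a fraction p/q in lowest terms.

Part I: total draws C(11,4) = 330; favorable C(5,4) = 5; P = 1/66; answer 1/66
Part II: W1 = 1/66; threaded value p + q = 67; m = 12; remainder = value at the root: -3*(12)^2 - 6*(12)^1 + 2 = (-432) + (-72) + (2) = -502; answer -502
Part III: W2 = -502; r = 0; cross terms: (1*-27 - -4*-38)=-179, (-4*0 - -31*-27)=-837, (-31*-38 - 1*0)=1178; twice the area = |162| = 162; area = 81; answer 81
Part IV: W3 = 81; threaded value p + q = 82; d = 4793; 4793 is prime, so its only divisors are 1 and 4793; sigma = 1 + 4793 = 4794; answer 4794

4794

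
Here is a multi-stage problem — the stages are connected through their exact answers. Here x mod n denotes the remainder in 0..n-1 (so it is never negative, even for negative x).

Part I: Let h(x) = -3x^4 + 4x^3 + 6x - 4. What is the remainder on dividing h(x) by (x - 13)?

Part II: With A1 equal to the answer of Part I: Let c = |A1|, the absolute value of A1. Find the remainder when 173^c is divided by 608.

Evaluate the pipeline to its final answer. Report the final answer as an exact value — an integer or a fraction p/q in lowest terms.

Part I: remainder = value at the root: -3*(13)^4 + 4*(13)^3 + 6*(13)^1 - 4 = (-85683) + (8788) + (78) + (-4) = -76821; answer -76821
Part II: A1 = -76821; c = 76821; squarings mod 608: 173^1=173, 173^2=137, 173^4=529, 173^8=161, 173^16=385, 173^32=481, 173^64=321, 173^128=289, 173^256=225, 173^512=161, 173^1024=385, 173^2048=481, 173^4096=321, 173^8192=289, 173^16384=225, 173^32768=161, 173^65536=385; 173^76821 = 173^1 * 173^4 * 173^16 * 173^1024 * 173^2048 * 173^8192 * 173^65536 = 221 (mod 608); answer 221

221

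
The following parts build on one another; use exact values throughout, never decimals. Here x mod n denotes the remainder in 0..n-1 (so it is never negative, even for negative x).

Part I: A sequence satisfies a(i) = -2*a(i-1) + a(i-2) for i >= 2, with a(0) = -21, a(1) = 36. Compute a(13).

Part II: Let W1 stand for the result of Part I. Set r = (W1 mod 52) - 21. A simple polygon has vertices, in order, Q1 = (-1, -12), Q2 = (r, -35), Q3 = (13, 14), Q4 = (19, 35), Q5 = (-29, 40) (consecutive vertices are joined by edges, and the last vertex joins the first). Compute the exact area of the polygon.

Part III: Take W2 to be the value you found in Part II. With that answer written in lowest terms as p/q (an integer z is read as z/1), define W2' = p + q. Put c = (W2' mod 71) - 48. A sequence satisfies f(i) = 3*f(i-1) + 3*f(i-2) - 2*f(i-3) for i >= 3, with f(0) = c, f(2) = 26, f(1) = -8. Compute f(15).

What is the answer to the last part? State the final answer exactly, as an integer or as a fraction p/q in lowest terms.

864055224

Part I: a(2) = -2*(36) + 1*(-21) = -93; iterating: a(2)=-93, a(3)=222, a(4)=-537, a(5)=1296, a(6)=-3129, a(7)=7554, a(8)=-18237, a(9)=44028, a(10)=-106293, a(11)=256614, a(12)=-619521, a(13)=1495656; answer 1495656
Part II: W1 = 1495656; r = 11; cross terms: (-1*-35 - 11*-12)=167, (11*14 - 13*-35)=609, (13*35 - 19*14)=189, (19*40 - -29*35)=1775, (-29*-12 - -1*40)=388; twice the area = |3128| = 3128; area = 1564; answer 1564
Part III: W2 = 1564; threaded value p + q = 1565; c = -45; f(3) = 3*(26) + 3*(-8) - 2*(-45) = 144; iterating: f(3)=144, f(4)=526, f(5)=1958, f(6)=7164, f(7)=26314, f(8)=96518, f(9)=354168, f(10)=1299430, f(11)=4767758, f(12)=17493228, f(13)=64184098, f(14)=235496462, f(15)=864055224; answer 864055224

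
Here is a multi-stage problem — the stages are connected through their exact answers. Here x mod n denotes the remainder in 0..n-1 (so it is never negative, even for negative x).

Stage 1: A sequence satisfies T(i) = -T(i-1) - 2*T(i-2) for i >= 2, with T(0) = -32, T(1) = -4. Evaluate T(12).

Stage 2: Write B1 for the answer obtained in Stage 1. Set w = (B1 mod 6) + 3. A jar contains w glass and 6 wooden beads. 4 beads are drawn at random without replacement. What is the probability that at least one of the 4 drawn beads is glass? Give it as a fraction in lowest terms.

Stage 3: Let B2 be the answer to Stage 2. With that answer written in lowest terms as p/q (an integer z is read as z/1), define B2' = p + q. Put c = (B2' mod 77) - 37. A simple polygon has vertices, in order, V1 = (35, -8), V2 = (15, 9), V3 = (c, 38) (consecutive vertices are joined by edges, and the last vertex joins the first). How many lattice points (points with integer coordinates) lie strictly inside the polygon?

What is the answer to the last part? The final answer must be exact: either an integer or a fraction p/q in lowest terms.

213

Stage 1: T(2) = -1*(-4) - 2*(-32) = 68; iterating: T(2)=68, T(3)=-60, T(4)=-76, T(5)=196, T(6)=-44, T(7)=-348, T(8)=436, T(9)=260, T(10)=-1132, T(11)=612, T(12)=1652; answer 1652
Stage 2: B1 = 1652; w = 5; total draws C(11,4) = 330; complement C(6,4) = 15; favorable 330 - 15 = 315; P = 21/22; answer 21/22
Stage 3: B2 = 21/22; threaded value p + q = 43; c = 6; cross terms: (35*9 - 15*-8)=435, (15*38 - 6*9)=516, (6*-8 - 35*38)=-1378; twice the area = |-427| = 427; area = 427/2; boundary points = 1 + 1 + 1 = 3; strictly interior points = area - boundary/2 + 1 = 213; answer 213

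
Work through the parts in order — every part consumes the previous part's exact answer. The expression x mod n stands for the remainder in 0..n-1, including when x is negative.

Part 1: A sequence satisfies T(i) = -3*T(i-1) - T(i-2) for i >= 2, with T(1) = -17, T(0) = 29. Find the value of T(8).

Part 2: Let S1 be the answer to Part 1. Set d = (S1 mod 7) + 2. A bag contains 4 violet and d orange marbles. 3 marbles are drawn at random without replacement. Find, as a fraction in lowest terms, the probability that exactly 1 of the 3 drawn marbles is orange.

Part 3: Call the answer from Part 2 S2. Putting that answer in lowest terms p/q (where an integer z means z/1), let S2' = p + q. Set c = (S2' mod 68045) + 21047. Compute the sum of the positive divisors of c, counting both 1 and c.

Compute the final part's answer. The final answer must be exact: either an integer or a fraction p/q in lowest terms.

46004

Part 1: T(2) = -3*(-17) - 1*(29) = 22; iterating: T(2)=22, T(3)=-49, T(4)=125, T(5)=-326, T(6)=853, T(7)=-2233, T(8)=5846; answer 5846
Part 2: S1 = 5846; d = 3; total draws C(7,3) = 35; favorable C(3,1)*C(4,2) = 18; P = 18/35; answer 18/35
Part 3: S2 = 18/35; threaded value p + q = 53; c = 21100; 21100 = 2^2 * 5^2 * 211; sigma = (1 + 2 + 4) * (1 + 5 + 25) * (1 + 211) = 7 * 31 * 212 = 46004; answer 46004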